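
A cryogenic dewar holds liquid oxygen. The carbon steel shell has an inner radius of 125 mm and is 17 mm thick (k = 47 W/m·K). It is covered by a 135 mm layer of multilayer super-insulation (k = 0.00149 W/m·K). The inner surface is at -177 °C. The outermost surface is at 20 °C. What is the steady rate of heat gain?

Each spherical layer contributes R = (1/r_i − 1/r_o)/(4πk):
R_carbon steel shell = (1/0.125 − 1/0.142)/(4π×47) = 0.001622 K/W
R_multilayer super-insulation = (1/0.142 − 1/0.277)/(4π×0.00149) = 183.3 K/W
R_total = 183.3 K/W
Q = ΔT/R_total = 197/183.3

Q ≈ 1.07 W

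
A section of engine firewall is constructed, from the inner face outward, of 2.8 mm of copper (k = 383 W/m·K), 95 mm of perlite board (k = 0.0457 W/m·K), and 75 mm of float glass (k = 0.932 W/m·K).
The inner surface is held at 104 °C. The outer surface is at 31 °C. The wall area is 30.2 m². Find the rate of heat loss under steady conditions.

Q ≈ 1020 W

Using the resistance-network approach (series):
R_copper = L/(kA) = 0.0028/(383×30.2) = 2.421×10^-7 K/W
R_perlite board = L/(kA) = 0.095/(0.0457×30.2) = 0.06883 K/W
R_float glass = L/(kA) = 0.075/(0.932×30.2) = 0.002665 K/W
R_total = 0.0715 K/W
Q = ΔT / R_total = 73 / 0.0715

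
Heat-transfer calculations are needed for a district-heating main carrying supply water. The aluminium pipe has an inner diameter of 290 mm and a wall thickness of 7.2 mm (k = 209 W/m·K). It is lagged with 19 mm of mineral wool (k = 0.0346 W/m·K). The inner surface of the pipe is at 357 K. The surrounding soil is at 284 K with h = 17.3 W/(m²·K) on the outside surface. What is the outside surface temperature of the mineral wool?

T ≈ 291 K

Cylindrical conduction, so R = ln(r₂/r₁)/(2πkL) per layer, in series:
R_aluminium pipe wall = ln(152.2/145)/(2π×209×1) = 3.69×10^-5 K/W
R_mineral wool = ln(171.2/152.2)/(2π×0.0346×1) = 0.5411 K/W
R_outer film = 1/(h_o·2πr_oL) = 1/(17.3×2π×0.1712×1) = 0.05374 K/W
R_total = 0.5949 K/W
Q = ΔT/R_total = 73/0.5949
Q = 123 W/m
T_interface = T_inner − Q·ΣR(inner→interface) = 357 − 123×0.5411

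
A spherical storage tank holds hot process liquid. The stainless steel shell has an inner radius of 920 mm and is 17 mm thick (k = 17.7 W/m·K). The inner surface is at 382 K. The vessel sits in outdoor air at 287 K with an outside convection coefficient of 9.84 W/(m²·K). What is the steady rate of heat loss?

Radial (spherical) resistances in series:
R_stainless steel shell = (1/0.92 − 1/0.937)/(4π×17.7) = 8.866×10^-5 K/W
R_outer film = 1/(h·4πr_o²) = 1/(9.84×4π×0.937²) = 0.009211 K/W
R_total = 0.0093 K/W
Q = ΔT/R_total = 95/0.0093

Q ≈ 10200 W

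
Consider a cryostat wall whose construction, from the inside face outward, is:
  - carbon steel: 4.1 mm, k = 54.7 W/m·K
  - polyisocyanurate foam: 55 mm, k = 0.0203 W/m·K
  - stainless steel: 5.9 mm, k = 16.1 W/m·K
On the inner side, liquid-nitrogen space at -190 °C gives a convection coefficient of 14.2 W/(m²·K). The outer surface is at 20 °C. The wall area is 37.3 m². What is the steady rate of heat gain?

Thermal resistances in series:
R_inner film = 1/(h_i·A) = 1/(14.2×37.3) = 0.001888 K/W
R_carbon steel = L/(kA) = 0.0041/(54.7×37.3) = 2.009×10^-6 K/W
R_polyisocyanurate foam = L/(kA) = 0.055/(0.0203×37.3) = 0.07264 K/W
R_stainless steel = L/(kA) = 0.0059/(16.1×37.3) = 9.825×10^-6 K/W
R_total = 0.07454 K/W
Q = ΔT / R_total = 210 / 0.07454

Q ≈ 2820 W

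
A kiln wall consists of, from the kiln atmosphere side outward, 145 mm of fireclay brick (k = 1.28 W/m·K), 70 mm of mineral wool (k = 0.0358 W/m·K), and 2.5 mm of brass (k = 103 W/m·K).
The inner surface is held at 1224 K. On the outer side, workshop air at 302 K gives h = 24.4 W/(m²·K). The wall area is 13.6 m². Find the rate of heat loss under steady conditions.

Q ≈ 5940 W

Model the wall as resistances in series:
R_fireclay brick = L/(kA) = 0.145/(1.28×13.6) = 0.00833 K/W
R_mineral wool = L/(kA) = 0.07/(0.0358×13.6) = 0.1438 K/W
R_brass = L/(kA) = 0.0025/(103×13.6) = 1.785×10^-6 K/W
R_outer film = 1/(h_o·A) = 1/(24.4×13.6) = 0.003014 K/W
R_total = 0.1551 K/W
Q = ΔT / R_total = 922 / 0.1551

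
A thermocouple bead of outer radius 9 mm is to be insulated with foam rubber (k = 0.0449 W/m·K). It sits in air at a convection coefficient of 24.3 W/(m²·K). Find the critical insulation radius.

r_cr ≈ 3.7 mm

For a sphere r_cr = 2k/h = 2×0.0449/24.3
r_cr = 3.7 mm; since the bare radius (9 mm) is above r_cr, any added insulation will reduce heat loss.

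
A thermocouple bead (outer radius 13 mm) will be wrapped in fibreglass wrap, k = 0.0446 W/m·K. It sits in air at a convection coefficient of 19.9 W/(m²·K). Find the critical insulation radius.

For a sphere r_cr = 2k/h = 2×0.0446/19.9
r_cr = 4.48 mm; since the bare radius (13 mm) is above r_cr, any added insulation will reduce heat loss.

r_cr ≈ 4.48 mm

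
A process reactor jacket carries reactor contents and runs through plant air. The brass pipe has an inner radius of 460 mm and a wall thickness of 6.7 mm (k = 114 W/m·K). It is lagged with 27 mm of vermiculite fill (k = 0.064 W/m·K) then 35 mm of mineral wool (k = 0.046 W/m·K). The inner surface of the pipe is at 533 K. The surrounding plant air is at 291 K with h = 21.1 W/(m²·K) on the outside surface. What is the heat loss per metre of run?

Treating each annulus and film as a series resistance:
R_brass pipe wall = ln(466.7/460)/(2π×114×1) = 2.019×10^-5 K/W
R_vermiculite fill = ln(493.7/466.7)/(2π×0.064×1) = 0.1399 K/W
R_mineral wool = ln(528.7/493.7)/(2π×0.046×1) = 0.237 K/W
R_outer film = 1/(h_o·2πr_oL) = 1/(21.1×2π×0.5287×1) = 0.01427 K/W
R_total = 0.3911 K/W
Q = ΔT/R_total = 242/0.3911

q′ ≈ 619 W/m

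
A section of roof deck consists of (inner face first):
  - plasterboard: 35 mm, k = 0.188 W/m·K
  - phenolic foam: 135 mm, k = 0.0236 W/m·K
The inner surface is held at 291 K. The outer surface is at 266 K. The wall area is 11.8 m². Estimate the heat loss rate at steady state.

Model the wall as resistances in series:
R_plasterboard = L/(kA) = 0.035/(0.188×11.8) = 0.01578 K/W
R_phenolic foam = L/(kA) = 0.135/(0.0236×11.8) = 0.4848 K/W
R_total = 0.5006 K/W
Q = ΔT / R_total = 25 / 0.5006

Q ≈ 49.9 W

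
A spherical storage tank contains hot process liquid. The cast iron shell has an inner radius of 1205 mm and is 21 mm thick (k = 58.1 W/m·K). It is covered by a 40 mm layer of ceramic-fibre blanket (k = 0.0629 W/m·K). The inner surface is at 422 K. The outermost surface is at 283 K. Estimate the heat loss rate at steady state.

For a spherical shell R = (1/r₁ − 1/r₂)/(4πk); film R = 1/(h·4πr²). In series:
R_cast iron shell = (1/1.205 − 1/1.226)/(4π×58.1) = 1.947×10^-5 K/W
R_ceramic-fibre blanket = (1/1.226 − 1/1.266)/(4π×0.0629) = 0.0326 K/W
R_total = 0.03262 K/W
Q = ΔT/R_total = 139/0.03262

Q ≈ 4260 W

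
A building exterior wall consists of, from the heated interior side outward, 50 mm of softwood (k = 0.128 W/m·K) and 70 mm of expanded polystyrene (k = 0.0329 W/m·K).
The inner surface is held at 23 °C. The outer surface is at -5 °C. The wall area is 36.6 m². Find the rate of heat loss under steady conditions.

Model the wall as resistances in series:
R_softwood = L/(kA) = 0.05/(0.128×36.6) = 0.01067 K/W
R_expanded polystyrene = L/(kA) = 0.07/(0.0329×36.6) = 0.05813 K/W
R_total = 0.06881 K/W
Q = ΔT / R_total = 28 / 0.06881

Q ≈ 407 W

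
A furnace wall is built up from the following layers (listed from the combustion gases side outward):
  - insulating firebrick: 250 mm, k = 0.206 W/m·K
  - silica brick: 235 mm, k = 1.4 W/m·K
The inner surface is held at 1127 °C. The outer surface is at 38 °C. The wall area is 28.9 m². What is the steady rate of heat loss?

Q ≈ 22800 W

Series thermal resistances:
R_insulating firebrick = L/(kA) = 0.25/(0.206×28.9) = 0.04199 K/W
R_silica brick = L/(kA) = 0.235/(1.4×28.9) = 0.005808 K/W
R_total = 0.0478 K/W
Q = ΔT / R_total = 1089 / 0.0478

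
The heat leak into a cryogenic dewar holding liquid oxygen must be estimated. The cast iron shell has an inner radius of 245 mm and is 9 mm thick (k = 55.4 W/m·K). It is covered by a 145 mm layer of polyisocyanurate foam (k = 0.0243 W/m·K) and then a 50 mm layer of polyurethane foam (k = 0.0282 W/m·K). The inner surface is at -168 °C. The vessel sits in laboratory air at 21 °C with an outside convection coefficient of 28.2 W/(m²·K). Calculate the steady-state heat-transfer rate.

Radial (spherical) resistances in series:
R_cast iron shell = (1/0.245 − 1/0.254)/(4π×55.4) = 2.077×10^-4 K/W
R_polyisocyanurate foam = (1/0.254 − 1/0.399)/(4π×0.0243) = 4.685 K/W
R_polyurethane foam = (1/0.399 − 1/0.449)/(4π×0.0282) = 0.7876 K/W
R_outer film = 1/(h·4πr_o²) = 1/(28.2×4π×0.449²) = 0.014 K/W
R_total = 5.487 K/W
Q = ΔT/R_total = 189/5.487

Q ≈ 34.4 W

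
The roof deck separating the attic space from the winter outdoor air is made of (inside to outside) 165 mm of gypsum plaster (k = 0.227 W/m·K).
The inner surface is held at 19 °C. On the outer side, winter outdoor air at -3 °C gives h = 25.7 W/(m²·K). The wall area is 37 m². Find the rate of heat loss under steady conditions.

Model the wall as resistances in series:
R_gypsum plaster = L/(kA) = 0.165/(0.227×37) = 0.01965 K/W
R_outer film = 1/(h_o·A) = 1/(25.7×37) = 0.001052 K/W
R_total = 0.0207 K/W
Q = ΔT / R_total = 22 / 0.0207

Q ≈ 1060 W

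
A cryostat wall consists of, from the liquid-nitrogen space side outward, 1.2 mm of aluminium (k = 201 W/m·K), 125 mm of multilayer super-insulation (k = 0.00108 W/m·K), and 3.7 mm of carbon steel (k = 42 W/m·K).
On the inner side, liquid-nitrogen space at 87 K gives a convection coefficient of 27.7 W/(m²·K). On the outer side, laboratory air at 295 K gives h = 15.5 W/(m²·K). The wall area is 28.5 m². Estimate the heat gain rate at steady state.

Model the wall as resistances in series:
R_inner film = 1/(h_i·A) = 1/(27.7×28.5) = 0.001267 K/W
R_aluminium = L/(kA) = 0.0012/(201×28.5) = 2.095×10^-7 K/W
R_multilayer super-insulation = L/(kA) = 0.125/(0.00108×28.5) = 4.061 K/W
R_carbon steel = L/(kA) = 0.0037/(42×28.5) = 3.091×10^-6 K/W
R_outer film = 1/(h_o·A) = 1/(15.5×28.5) = 0.002264 K/W
R_total = 4.065 K/W
Q = ΔT / R_total = 208 / 4.065

Q ≈ 51.2 W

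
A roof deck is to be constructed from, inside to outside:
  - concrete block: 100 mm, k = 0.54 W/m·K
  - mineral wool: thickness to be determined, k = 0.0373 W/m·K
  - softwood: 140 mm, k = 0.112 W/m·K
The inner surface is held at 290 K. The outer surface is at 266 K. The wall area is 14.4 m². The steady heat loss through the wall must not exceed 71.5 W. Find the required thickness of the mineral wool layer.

Thermal resistances in series:
R_concrete block = L/(kA) = 0.1/(0.54×14.4) = 0.01286 K/W
R_softwood = L/(kA) = 0.14/(0.112×14.4) = 0.08681 K/W
Sum of the known resistances R_other = 0.09967 K/W
Required total resistance R_tot = ΔT/Q_allow = 24/71.5 = 0.3357 K/W
R_mineral wool = R_tot − R_other = 0.236 K/W
L = R·k·A = 0.236×0.0373×14.4

L ≈ 127 mm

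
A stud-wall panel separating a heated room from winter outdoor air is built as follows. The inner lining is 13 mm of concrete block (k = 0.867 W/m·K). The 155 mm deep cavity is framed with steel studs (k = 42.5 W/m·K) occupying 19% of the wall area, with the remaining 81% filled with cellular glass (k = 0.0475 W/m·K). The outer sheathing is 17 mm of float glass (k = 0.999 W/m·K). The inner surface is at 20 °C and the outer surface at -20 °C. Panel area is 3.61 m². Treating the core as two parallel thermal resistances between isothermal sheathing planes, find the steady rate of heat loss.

Q ≈ 2820 W

Sheathing layers in series; stud and cavity paths in parallel between them.
R_inner = 0.013/(0.867×3.61) = 0.004154 K/W
R_stud  = 0.155/(42.5×0.19×3.61) = 0.005317 K/W
R_cav   = 0.155/(0.0475×0.81×3.61) = 1.116 K/W
1/R_core = 1/R_stud + 1/R_cav → R_core = 0.005292 K/W
R_outer = 0.017/(0.999×3.61) = 0.004714 K/W
R_total = 0.01416 K/W
Q = ΔT/R_total = 40/0.01416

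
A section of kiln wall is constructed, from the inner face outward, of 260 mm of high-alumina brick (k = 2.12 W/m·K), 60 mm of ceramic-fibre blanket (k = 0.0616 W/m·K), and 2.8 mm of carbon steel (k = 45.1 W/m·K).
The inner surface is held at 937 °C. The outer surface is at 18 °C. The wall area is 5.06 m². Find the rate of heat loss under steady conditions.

Q ≈ 4240 W

Treating each layer as a thermal resistance in series:
R_high-alumina brick = L/(kA) = 0.26/(2.12×5.06) = 0.02424 K/W
R_ceramic-fibre blanket = L/(kA) = 0.06/(0.0616×5.06) = 0.1925 K/W
R_carbon steel = L/(kA) = 0.0028/(45.1×5.06) = 1.227×10^-5 K/W
R_total = 0.2167 K/W
Q = ΔT / R_total = 919 / 0.2167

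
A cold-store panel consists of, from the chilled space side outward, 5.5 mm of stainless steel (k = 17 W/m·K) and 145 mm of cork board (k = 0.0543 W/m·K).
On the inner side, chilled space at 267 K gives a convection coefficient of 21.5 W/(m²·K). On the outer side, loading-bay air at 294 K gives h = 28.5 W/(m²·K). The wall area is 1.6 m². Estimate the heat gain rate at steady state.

Q ≈ 15.7 W

Treating each layer as a thermal resistance in series:
R_inner film = 1/(h_i·A) = 1/(21.5×1.6) = 0.02907 K/W
R_stainless steel = L/(kA) = 0.0055/(17×1.6) = 2.022×10^-4 K/W
R_cork board = L/(kA) = 0.145/(0.0543×1.6) = 1.669 K/W
R_outer film = 1/(h_o·A) = 1/(28.5×1.6) = 0.02193 K/W
R_total = 1.72 K/W
Q = ΔT / R_total = 27 / 1.72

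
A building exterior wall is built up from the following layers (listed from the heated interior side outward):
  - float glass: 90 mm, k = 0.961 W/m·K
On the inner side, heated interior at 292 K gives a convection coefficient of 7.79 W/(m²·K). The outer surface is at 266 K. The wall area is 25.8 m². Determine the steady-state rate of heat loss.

Thermal resistances in series:
R_inner film = 1/(h_i·A) = 1/(7.79×25.8) = 0.004976 K/W
R_float glass = L/(kA) = 0.09/(0.961×25.8) = 0.00363 K/W
R_total = 0.008606 K/W
Q = ΔT / R_total = 26 / 0.008606

Q ≈ 3020 W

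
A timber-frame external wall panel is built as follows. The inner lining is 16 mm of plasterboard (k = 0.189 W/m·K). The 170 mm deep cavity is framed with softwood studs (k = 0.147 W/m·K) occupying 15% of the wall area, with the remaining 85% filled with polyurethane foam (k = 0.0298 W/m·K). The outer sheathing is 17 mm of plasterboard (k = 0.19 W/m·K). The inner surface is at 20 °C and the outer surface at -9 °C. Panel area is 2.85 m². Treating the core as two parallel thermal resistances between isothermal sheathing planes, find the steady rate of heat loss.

Q ≈ 22 W

Sheathing layers in series; stud and cavity paths in parallel between them.
R_inner = 0.016/(0.189×2.85) = 0.0297 K/W
R_stud  = 0.17/(0.147×0.15×2.85) = 2.705 K/W
R_cav   = 0.17/(0.0298×0.85×2.85) = 2.355 K/W
1/R_core = 1/R_stud + 1/R_cav → R_core = 1.259 K/W
R_outer = 0.017/(0.19×2.85) = 0.03139 K/W
R_total = 1.32 K/W
Q = ΔT/R_total = 29/1.32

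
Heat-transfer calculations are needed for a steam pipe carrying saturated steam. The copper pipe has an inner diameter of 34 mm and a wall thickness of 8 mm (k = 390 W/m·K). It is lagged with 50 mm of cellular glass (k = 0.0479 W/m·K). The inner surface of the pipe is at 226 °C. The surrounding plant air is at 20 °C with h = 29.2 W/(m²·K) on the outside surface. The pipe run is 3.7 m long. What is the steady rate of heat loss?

Q ≈ 205 W

For a radial system each layer contributes R = ln(r_out/r_in)/(2πkL); films add R = 1/(hA).
R_copper pipe wall = ln(25/17)/(2π×390×3.7) = 4.254×10^-5 K/W
R_cellular glass = ln(75/25)/(2π×0.0479×3.7) = 0.9866 K/W
R_outer film = 1/(h_o·2πr_oL) = 1/(29.2×2π×0.075×3.7) = 0.01964 K/W
R_total = 1.006 K/W
Q = ΔT/R_total = 206/1.006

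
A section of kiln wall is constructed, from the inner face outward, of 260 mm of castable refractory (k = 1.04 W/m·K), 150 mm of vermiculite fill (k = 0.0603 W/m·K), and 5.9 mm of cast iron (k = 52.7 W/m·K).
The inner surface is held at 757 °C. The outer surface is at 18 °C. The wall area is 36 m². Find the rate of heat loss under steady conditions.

Using the resistance-network approach (series):
R_castable refractory = L/(kA) = 0.26/(1.04×36) = 0.006944 K/W
R_vermiculite fill = L/(kA) = 0.15/(0.0603×36) = 0.0691 K/W
R_cast iron = L/(kA) = 0.0059/(52.7×36) = 3.11×10^-6 K/W
R_total = 0.07605 K/W
Q = ΔT / R_total = 739 / 0.07605

Q ≈ 9720 W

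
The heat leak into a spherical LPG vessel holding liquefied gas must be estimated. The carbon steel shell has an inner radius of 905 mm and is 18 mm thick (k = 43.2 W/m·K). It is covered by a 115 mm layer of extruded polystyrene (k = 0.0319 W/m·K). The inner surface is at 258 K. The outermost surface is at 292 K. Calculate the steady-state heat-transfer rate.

Each spherical layer contributes R = (1/r_i − 1/r_o)/(4πk):
R_carbon steel shell = (1/0.905 − 1/0.923)/(4π×43.2) = 3.969×10^-5 K/W
R_extruded polystyrene = (1/0.923 − 1/1.038)/(4π×0.0319) = 0.2994 K/W
R_total = 0.2995 K/W
Q = ΔT/R_total = 34/0.2995

Q ≈ 114 W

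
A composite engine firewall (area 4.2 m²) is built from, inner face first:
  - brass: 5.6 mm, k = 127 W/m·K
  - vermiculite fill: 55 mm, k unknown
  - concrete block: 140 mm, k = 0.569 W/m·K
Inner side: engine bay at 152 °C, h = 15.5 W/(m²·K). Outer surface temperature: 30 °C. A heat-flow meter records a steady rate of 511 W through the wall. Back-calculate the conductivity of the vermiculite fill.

Thermal resistances in series:
R_inner film = 1/(h_i·A) = 1/(15.5×4.2) = 0.01536 K/W
R_brass = L/(kA) = 0.0056/(127×4.2) = 1.05×10^-5 K/W
R_concrete block = L/(kA) = 0.14/(0.569×4.2) = 0.05858 K/W
Sum of known resistances R_other = 0.07395 K/W
Total R = ΔT/Q = 122/511 = 0.2387 K/W
R_vermiculite fill = R_total − R_other = 0.1648 K/W
k = L/(R·A) = 0.055/(0.1648×4.2)

k ≈ 0.0795 W/(m·K)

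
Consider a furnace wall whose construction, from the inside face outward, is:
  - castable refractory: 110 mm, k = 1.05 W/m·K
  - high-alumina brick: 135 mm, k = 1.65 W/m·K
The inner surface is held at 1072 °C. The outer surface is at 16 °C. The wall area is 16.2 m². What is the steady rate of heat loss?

Q ≈ 91700 W

Treating each layer as a thermal resistance in series:
R_castable refractory = L/(kA) = 0.11/(1.05×16.2) = 0.006467 K/W
R_high-alumina brick = L/(kA) = 0.135/(1.65×16.2) = 0.005051 K/W
R_total = 0.01152 K/W
Q = ΔT / R_total = 1056 / 0.01152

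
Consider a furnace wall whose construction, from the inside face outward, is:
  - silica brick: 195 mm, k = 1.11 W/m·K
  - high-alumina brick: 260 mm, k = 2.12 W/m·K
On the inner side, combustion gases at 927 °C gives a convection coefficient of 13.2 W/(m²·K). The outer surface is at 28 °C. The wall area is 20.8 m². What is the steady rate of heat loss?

Using the resistance-network approach (series):
R_inner film = 1/(h_i·A) = 1/(13.2×20.8) = 0.003642 K/W
R_silica brick = L/(kA) = 0.195/(1.11×20.8) = 0.008446 K/W
R_high-alumina brick = L/(kA) = 0.26/(2.12×20.8) = 0.005896 K/W
R_total = 0.01798 K/W
Q = ΔT / R_total = 899 / 0.01798

Q ≈ 50000 W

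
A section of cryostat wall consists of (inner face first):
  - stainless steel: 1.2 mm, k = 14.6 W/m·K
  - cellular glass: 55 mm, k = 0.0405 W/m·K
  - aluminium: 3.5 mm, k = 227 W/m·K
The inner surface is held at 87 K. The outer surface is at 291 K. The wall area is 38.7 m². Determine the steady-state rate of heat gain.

Thermal resistances in series:
R_stainless steel = L/(kA) = 0.0012/(14.6×38.7) = 2.124×10^-6 K/W
R_cellular glass = L/(kA) = 0.055/(0.0405×38.7) = 0.03509 K/W
R_aluminium = L/(kA) = 0.0035/(227×38.7) = 3.984×10^-7 K/W
R_total = 0.03509 K/W
Q = ΔT / R_total = 204 / 0.03509

Q ≈ 5810 W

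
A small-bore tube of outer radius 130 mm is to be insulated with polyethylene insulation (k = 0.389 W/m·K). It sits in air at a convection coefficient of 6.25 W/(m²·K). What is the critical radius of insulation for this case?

r_cr ≈ 62.2 mm

For a cylinder r_cr = k/h = 0.389/6.25
r_cr = 62.2 mm; since the bare radius (130 mm) is above r_cr, any added insulation will reduce heat loss.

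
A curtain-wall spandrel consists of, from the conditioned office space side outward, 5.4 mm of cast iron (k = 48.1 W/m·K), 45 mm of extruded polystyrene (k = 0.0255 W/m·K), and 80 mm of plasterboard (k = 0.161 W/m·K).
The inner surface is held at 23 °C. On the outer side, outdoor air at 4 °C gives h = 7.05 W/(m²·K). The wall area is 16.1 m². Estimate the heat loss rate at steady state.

Thermal resistances in series:
R_cast iron = L/(kA) = 0.0054/(48.1×16.1) = 6.973×10^-6 K/W
R_extruded polystyrene = L/(kA) = 0.045/(0.0255×16.1) = 0.1096 K/W
R_plasterboard = L/(kA) = 0.08/(0.161×16.1) = 0.03086 K/W
R_outer film = 1/(h_o·A) = 1/(7.05×16.1) = 0.00881 K/W
R_total = 0.1493 K/W
Q = ΔT / R_total = 19 / 0.1493

Q ≈ 127 W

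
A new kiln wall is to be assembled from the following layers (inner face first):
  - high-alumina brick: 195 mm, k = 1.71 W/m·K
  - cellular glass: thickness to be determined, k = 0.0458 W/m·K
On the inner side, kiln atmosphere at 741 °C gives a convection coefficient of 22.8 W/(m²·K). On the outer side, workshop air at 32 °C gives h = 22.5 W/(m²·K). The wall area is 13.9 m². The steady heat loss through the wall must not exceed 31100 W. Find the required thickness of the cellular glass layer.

Series thermal resistances:
R_inner film = 1/(h_i·A) = 1/(22.8×13.9) = 0.003155 K/W
R_high-alumina brick = L/(kA) = 0.195/(1.71×13.9) = 0.008204 K/W
R_outer film = 1/(h_o·A) = 1/(22.5×13.9) = 0.003197 K/W
Sum of the known resistances R_other = 0.01456 K/W
Required total resistance R_tot = ΔT/Q_allow = 709/31100 = 0.0228 K/W
R_cellular glass = R_tot − R_other = 0.008241 K/W
L = R·k·A = 0.008241×0.0458×13.9

L ≈ 5.25 mm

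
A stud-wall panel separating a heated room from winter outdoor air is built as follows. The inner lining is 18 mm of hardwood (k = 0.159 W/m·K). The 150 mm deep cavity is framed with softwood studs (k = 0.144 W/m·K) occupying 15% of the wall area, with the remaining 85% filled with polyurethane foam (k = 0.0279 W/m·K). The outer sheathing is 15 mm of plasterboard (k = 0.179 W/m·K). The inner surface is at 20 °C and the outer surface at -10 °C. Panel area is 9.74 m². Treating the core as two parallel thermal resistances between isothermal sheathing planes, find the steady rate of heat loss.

Sheathing layers in series; stud and cavity paths in parallel between them.
R_inner = 0.018/(0.159×9.74) = 0.01162 K/W
R_stud  = 0.15/(0.144×0.15×9.74) = 0.713 K/W
R_cav   = 0.15/(0.0279×0.85×9.74) = 0.6494 K/W
1/R_core = 1/R_stud + 1/R_cav → R_core = 0.3399 K/W
R_outer = 0.015/(0.179×9.74) = 0.008604 K/W
R_total = 0.3601 K/W
Q = ΔT/R_total = 30/0.3601

Q ≈ 83.3 W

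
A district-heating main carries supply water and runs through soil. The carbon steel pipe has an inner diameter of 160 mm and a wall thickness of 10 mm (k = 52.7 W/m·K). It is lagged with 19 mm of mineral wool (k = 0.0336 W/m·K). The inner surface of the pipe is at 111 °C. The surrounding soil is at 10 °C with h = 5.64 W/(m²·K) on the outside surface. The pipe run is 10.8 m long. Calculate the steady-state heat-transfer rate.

Cylindrical conduction, so R = ln(r₂/r₁)/(2πkL) per layer, in series:
R_carbon steel pipe wall = ln(90/80)/(2π×52.7×10.8) = 3.294×10^-5 K/W
R_mineral wool = ln(109/90)/(2π×0.0336×10.8) = 0.08401 K/W
R_outer film = 1/(h_o·2πr_oL) = 1/(5.64×2π×0.109×10.8) = 0.02397 K/W
R_total = 0.108 K/W
Q = ΔT/R_total = 101/0.108

Q ≈ 935 W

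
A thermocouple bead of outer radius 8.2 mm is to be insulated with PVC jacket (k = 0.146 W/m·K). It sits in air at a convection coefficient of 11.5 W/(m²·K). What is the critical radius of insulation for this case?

For a sphere r_cr = 2k/h = 2×0.146/11.5
r_cr = 25.4 mm; since the bare radius (8.2 mm) is below r_cr, adding a thin layer of insulation will *increase* heat loss.

r_cr ≈ 25.4 mm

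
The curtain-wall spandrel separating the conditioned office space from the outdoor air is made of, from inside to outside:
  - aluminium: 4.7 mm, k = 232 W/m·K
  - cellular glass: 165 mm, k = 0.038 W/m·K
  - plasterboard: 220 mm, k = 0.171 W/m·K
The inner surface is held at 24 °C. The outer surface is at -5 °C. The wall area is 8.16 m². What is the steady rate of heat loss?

Q ≈ 42 W

Treating each layer as a thermal resistance in series:
R_aluminium = L/(kA) = 0.0047/(232×8.16) = 2.483×10^-6 K/W
R_cellular glass = L/(kA) = 0.165/(0.038×8.16) = 0.5321 K/W
R_plasterboard = L/(kA) = 0.22/(0.171×8.16) = 0.1577 K/W
R_total = 0.6898 K/W
Q = ΔT / R_total = 29 / 0.6898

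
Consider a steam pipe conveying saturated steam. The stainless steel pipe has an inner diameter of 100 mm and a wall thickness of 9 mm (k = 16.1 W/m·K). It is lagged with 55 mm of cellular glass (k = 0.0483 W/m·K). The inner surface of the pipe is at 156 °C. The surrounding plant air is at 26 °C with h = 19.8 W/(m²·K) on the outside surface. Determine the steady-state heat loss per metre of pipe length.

For a radial system each layer contributes R = ln(r_out/r_in)/(2πkL); films add R = 1/(hA).
R_stainless steel pipe wall = ln(59/50)/(2π×16.1×1) = 0.001636 K/W
R_cellular glass = ln(114/59)/(2π×0.0483×1) = 2.17 K/W
R_outer film = 1/(h_o·2πr_oL) = 1/(19.8×2π×0.114×1) = 0.07051 K/W
R_total = 2.243 K/W
Q = ΔT/R_total = 130/2.243

q′ ≈ 58 W/m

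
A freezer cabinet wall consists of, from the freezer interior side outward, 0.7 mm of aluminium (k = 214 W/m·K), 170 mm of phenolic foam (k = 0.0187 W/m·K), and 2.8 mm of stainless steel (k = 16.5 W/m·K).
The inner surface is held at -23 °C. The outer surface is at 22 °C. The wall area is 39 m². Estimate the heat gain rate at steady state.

Treating each layer as a thermal resistance in series:
R_aluminium = L/(kA) = 0.0007/(214×39) = 8.387×10^-8 K/W
R_phenolic foam = L/(kA) = 0.17/(0.0187×39) = 0.2331 K/W
R_stainless steel = L/(kA) = 0.0028/(16.5×39) = 4.351×10^-6 K/W
R_total = 0.2331 K/W
Q = ΔT / R_total = 45 / 0.2331

Q ≈ 193 W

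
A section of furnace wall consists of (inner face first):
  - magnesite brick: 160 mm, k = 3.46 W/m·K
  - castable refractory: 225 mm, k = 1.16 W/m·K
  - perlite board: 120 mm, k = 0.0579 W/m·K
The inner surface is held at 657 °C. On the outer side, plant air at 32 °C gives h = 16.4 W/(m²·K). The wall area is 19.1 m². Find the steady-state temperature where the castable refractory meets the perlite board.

T ≈ 594 °C

Using the resistance-network approach (series):
R_magnesite brick = L/(kA) = 0.16/(3.46×19.1) = 0.002421 K/W
R_castable refractory = L/(kA) = 0.225/(1.16×19.1) = 0.01016 K/W
R_perlite board = L/(kA) = 0.12/(0.0579×19.1) = 0.1085 K/W
R_outer film = 1/(h_o·A) = 1/(16.4×19.1) = 0.003192 K/W
R_total = 0.1243 K/W;  Q = ΔT/R_total = 625/0.1243 = 5029 W
T_interface = T_inner − Q·ΣR(inner→interface) = 657 − 5030×0.01258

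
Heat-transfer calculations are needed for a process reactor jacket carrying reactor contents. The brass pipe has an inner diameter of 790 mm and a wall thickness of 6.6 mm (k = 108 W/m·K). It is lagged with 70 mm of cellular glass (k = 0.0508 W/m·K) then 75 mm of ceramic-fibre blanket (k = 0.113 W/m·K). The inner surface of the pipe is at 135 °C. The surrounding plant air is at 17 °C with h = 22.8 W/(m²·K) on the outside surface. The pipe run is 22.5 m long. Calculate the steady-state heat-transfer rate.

Q ≈ 3670 W

Cylindrical conduction, so R = ln(r₂/r₁)/(2πkL) per layer, in series:
R_brass pipe wall = ln(401.6/395)/(2π×108×22.5) = 1.085×10^-6 K/W
R_cellular glass = ln(471.6/401.6)/(2π×0.0508×22.5) = 0.02237 K/W
R_ceramic-fibre blanket = ln(546.6/471.6)/(2π×0.113×22.5) = 0.009239 K/W
R_outer film = 1/(h_o·2πr_oL) = 1/(22.8×2π×0.5466×22.5) = 5.676×10^-4 K/W
R_total = 0.03218 K/W
Q = ΔT/R_total = 118/0.03218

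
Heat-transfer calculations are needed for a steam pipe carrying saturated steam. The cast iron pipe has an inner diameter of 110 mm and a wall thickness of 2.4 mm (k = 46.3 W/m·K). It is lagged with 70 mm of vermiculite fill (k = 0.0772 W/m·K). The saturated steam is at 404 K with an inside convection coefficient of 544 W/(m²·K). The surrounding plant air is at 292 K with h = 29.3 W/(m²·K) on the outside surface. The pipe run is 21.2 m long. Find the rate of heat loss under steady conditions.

Q ≈ 1400 W

For a radial system each layer contributes R = ln(r_out/r_in)/(2πkL); films add R = 1/(hA).
R_inner film = 1/(h_i·2πr₁L) = 1/(544×2π×0.055×21.2) = 2.509×10^-4 K/W
R_cast iron pipe wall = ln(57.4/55)/(2π×46.3×21.2) = 6.925×10^-6 K/W
R_vermiculite fill = ln(127.4/57.4)/(2π×0.0772×21.2) = 0.07753 K/W
R_outer film = 1/(h_o·2πr_oL) = 1/(29.3×2π×0.1274×21.2) = 0.002011 K/W
R_total = 0.0798 K/W
Q = ΔT/R_total = 112/0.0798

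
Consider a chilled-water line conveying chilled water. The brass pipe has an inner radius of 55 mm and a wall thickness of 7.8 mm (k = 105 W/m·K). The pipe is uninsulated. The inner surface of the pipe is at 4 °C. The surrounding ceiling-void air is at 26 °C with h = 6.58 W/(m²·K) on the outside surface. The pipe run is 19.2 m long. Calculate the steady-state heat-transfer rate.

Q ≈ 1100 W

Per-layer cylindrical resistances, series-summed:
R_brass pipe wall = ln(62.8/55)/(2π×105×19.2) = 1.047×10^-5 K/W
R_outer film = 1/(h_o·2πr_oL) = 1/(6.58×2π×0.0628×19.2) = 0.02006 K/W
R_total = 0.02007 K/W
Q = ΔT/R_total = 22/0.02007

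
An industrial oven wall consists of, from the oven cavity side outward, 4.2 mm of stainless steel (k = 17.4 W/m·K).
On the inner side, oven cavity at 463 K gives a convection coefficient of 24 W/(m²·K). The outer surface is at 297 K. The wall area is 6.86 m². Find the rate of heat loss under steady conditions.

Q ≈ 27200 W

Treating each layer as a thermal resistance in series:
R_inner film = 1/(h_i·A) = 1/(24×6.86) = 0.006074 K/W
R_stainless steel = L/(kA) = 0.0042/(17.4×6.86) = 3.519×10^-5 K/W
R_total = 0.006109 K/W
Q = ΔT / R_total = 166 / 0.006109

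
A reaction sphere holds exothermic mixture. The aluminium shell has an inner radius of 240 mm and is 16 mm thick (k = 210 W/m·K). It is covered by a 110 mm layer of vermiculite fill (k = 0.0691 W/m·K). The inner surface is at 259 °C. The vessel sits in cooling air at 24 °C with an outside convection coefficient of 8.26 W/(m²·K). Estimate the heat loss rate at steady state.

Q ≈ 165 W

Radial (spherical) resistances in series:
R_aluminium shell = (1/0.24 − 1/0.256)/(4π×210) = 9.868×10^-5 K/W
R_vermiculite fill = (1/0.256 − 1/0.366)/(4π×0.0691) = 1.352 K/W
R_outer film = 1/(h·4πr_o²) = 1/(8.26×4π×0.366²) = 0.07192 K/W
R_total = 1.424 K/W
Q = ΔT/R_total = 235/1.424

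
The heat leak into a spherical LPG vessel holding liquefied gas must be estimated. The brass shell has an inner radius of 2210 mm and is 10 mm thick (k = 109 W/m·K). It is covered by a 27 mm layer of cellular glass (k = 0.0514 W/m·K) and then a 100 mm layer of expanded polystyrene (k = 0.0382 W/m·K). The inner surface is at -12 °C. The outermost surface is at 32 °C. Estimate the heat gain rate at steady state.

Q ≈ 919 W

Radial (spherical) resistances in series:
R_brass shell = (1/2.21 − 1/2.22)/(4π×109) = 1.488×10^-6 K/W
R_cellular glass = (1/2.22 − 1/2.247)/(4π×0.0514) = 0.00838 K/W
R_expanded polystyrene = (1/2.247 − 1/2.347)/(4π×0.0382) = 0.0395 K/W
R_total = 0.04788 K/W
Q = ΔT/R_total = 44/0.04788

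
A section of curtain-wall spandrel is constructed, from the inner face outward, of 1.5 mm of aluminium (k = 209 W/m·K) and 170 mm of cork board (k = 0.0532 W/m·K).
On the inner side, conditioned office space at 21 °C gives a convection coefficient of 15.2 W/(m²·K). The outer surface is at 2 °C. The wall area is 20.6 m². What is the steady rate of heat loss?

Series thermal resistances:
R_inner film = 1/(h_i·A) = 1/(15.2×20.6) = 0.003194 K/W
R_aluminium = L/(kA) = 0.0015/(209×20.6) = 3.484×10^-7 K/W
R_cork board = L/(kA) = 0.17/(0.0532×20.6) = 0.1551 K/W
R_total = 0.1583 K/W
Q = ΔT / R_total = 19 / 0.1583

Q ≈ 120 W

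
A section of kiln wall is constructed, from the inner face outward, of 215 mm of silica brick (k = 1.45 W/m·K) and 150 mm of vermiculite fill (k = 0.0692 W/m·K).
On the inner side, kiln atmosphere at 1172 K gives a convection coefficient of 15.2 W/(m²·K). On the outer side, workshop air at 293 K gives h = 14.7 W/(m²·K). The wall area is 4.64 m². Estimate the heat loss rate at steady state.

Q ≈ 1660 W

Model the wall as resistances in series:
R_inner film = 1/(h_i·A) = 1/(15.2×4.64) = 0.01418 K/W
R_silica brick = L/(kA) = 0.215/(1.45×4.64) = 0.03196 K/W
R_vermiculite fill = L/(kA) = 0.15/(0.0692×4.64) = 0.4672 K/W
R_outer film = 1/(h_o·A) = 1/(14.7×4.64) = 0.01466 K/W
R_total = 0.528 K/W
Q = ΔT / R_total = 879 / 0.528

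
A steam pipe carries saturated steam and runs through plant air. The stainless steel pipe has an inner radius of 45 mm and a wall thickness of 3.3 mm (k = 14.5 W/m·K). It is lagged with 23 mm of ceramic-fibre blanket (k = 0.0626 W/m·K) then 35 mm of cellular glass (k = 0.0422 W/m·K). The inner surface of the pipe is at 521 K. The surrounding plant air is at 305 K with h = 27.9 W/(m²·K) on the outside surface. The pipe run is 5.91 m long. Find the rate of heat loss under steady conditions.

For a radial system each layer contributes R = ln(r_out/r_in)/(2πkL); films add R = 1/(hA).
R_stainless steel pipe wall = ln(48.3/45)/(2π×14.5×5.91) = 1.314×10^-4 K/W
R_ceramic-fibre blanket = ln(71.3/48.3)/(2π×0.0626×5.91) = 0.1675 K/W
R_cellular glass = ln(106.3/71.3)/(2π×0.0422×5.91) = 0.2549 K/W
R_outer film = 1/(h_o·2πr_oL) = 1/(27.9×2π×0.1063×5.91) = 0.00908 K/W
R_total = 0.4316 K/W
Q = ΔT/R_total = 216/0.4316

Q ≈ 500 W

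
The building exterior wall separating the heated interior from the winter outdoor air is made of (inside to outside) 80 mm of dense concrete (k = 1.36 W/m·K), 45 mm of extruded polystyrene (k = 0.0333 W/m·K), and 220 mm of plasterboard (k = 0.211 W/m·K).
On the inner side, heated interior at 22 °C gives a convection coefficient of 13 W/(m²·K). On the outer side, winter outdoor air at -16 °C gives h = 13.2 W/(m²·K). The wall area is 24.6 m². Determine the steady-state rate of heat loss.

Thermal resistances in series:
R_inner film = 1/(h_i·A) = 1/(13×24.6) = 0.003127 K/W
R_dense concrete = L/(kA) = 0.08/(1.36×24.6) = 0.002391 K/W
R_extruded polystyrene = L/(kA) = 0.045/(0.0333×24.6) = 0.05493 K/W
R_plasterboard = L/(kA) = 0.22/(0.211×24.6) = 0.04238 K/W
R_outer film = 1/(h_o·A) = 1/(13.2×24.6) = 0.00308 K/W
R_total = 0.1059 K/W
Q = ΔT / R_total = 38 / 0.1059

Q ≈ 359 W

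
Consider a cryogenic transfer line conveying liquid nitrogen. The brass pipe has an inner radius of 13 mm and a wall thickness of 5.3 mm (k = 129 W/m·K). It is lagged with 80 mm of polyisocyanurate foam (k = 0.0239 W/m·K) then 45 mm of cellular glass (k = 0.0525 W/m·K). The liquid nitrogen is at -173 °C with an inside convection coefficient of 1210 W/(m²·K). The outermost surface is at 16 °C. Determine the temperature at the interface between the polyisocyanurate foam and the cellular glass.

Per-layer cylindrical resistances, series-summed:
R_inner film = 1/(h_i·2πr₁L) = 1/(1210×2π×0.013×1) = 0.01012 K/W
R_brass pipe wall = ln(18.3/13)/(2π×129×1) = 4.219×10^-4 K/W
R_polyisocyanurate foam = ln(98.3/18.3)/(2π×0.0239×1) = 11.19 K/W
R_cellular glass = ln(143.3/98.3)/(2π×0.0525×1) = 1.143 K/W
R_total = 12.35 K/W
Q = ΔT/R_total = 189/12.35
Q = 15.3 W/m
T_interface = T_inner + Q·ΣR(inner→interface) = -173 + 15.3×11.21

T ≈ -1.49 °C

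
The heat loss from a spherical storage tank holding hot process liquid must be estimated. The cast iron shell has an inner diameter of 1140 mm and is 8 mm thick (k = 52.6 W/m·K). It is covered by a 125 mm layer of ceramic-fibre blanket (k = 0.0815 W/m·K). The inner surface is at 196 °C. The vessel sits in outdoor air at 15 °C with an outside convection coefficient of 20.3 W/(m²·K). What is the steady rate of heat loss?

Q ≈ 587 W

For a spherical shell R = (1/r₁ − 1/r₂)/(4πk); film R = 1/(h·4πr²). In series:
R_cast iron shell = (1/0.57 − 1/0.578)/(4π×52.6) = 3.674×10^-5 K/W
R_ceramic-fibre blanket = (1/0.578 − 1/0.703)/(4π×0.0815) = 0.3004 K/W
R_outer film = 1/(h·4πr_o²) = 1/(20.3×4π×0.703²) = 0.007932 K/W
R_total = 0.3083 K/W
Q = ΔT/R_total = 181/0.3083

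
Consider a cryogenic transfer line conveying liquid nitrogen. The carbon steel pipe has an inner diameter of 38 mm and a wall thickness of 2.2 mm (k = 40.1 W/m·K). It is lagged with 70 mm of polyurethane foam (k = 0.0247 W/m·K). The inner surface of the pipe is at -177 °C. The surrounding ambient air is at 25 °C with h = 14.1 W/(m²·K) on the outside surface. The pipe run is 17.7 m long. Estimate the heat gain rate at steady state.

Per-layer cylindrical resistances, series-summed:
R_carbon steel pipe wall = ln(21.2/19)/(2π×40.1×17.7) = 2.457×10^-5 K/W
R_polyurethane foam = ln(91.2/21.2)/(2π×0.0247×17.7) = 0.5312 K/W
R_outer film = 1/(h_o·2πr_oL) = 1/(14.1×2π×0.0912×17.7) = 0.006993 K/W
R_total = 0.5382 K/W
Q = ΔT/R_total = 202/0.5382

Q ≈ 375 W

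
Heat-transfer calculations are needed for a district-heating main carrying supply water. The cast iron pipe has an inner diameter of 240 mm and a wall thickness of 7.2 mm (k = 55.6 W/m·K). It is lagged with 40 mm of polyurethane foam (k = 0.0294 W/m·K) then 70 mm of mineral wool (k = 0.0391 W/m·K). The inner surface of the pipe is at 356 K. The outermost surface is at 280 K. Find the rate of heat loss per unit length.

Treating each annulus and film as a series resistance:
R_cast iron pipe wall = ln(127.2/120)/(2π×55.6×1) = 1.668×10^-4 K/W
R_polyurethane foam = ln(167.2/127.2)/(2π×0.0294×1) = 1.48 K/W
R_mineral wool = ln(237.2/167.2)/(2π×0.0391×1) = 1.423 K/W
R_total = 2.904 K/W
Q = ΔT/R_total = 76/2.904

q′ ≈ 26.2 W/m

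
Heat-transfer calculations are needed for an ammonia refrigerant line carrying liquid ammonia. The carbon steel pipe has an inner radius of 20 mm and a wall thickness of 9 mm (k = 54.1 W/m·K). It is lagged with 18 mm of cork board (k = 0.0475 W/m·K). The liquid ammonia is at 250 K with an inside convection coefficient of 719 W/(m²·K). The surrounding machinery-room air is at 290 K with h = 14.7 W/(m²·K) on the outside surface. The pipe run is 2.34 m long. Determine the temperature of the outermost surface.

Cylindrical conduction, so R = ln(r₂/r₁)/(2πkL) per layer, in series:
R_inner film = 1/(h_i·2πr₁L) = 1/(719×2π×0.02×2.34) = 0.00473 K/W
R_carbon steel pipe wall = ln(29/20)/(2π×54.1×2.34) = 4.671×10^-4 K/W
R_cork board = ln(47/29)/(2π×0.0475×2.34) = 0.6914 K/W
R_outer film = 1/(h_o·2πr_oL) = 1/(14.7×2π×0.047×2.34) = 0.09844 K/W
R_total = 0.795 K/W
Q = ΔT/R_total = 40/0.795
Q = 50.3 W
T_interface = T_inner + Q·ΣR(inner→interface) = 250 + 50.3×0.6966

T ≈ 285 K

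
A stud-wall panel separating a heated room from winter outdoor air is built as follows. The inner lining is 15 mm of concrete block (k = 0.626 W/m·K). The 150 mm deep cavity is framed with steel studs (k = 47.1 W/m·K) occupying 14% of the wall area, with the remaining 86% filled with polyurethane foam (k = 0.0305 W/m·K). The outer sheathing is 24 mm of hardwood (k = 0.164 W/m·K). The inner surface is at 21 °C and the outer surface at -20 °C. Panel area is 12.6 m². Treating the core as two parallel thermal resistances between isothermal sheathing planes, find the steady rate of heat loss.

Sheathing layers in series; stud and cavity paths in parallel between them.
R_inner = 0.015/(0.626×12.6) = 0.001902 K/W
R_stud  = 0.15/(47.1×0.14×12.6) = 0.001805 K/W
R_cav   = 0.15/(0.0305×0.86×12.6) = 0.4539 K/W
1/R_core = 1/R_stud + 1/R_cav → R_core = 0.001798 K/W
R_outer = 0.024/(0.164×12.6) = 0.01161 K/W
R_total = 0.01531 K/W
Q = ΔT/R_total = 41/0.01531

Q ≈ 2680 W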